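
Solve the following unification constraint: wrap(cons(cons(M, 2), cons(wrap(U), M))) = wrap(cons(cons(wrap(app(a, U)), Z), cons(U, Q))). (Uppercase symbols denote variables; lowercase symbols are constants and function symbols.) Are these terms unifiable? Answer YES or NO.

Decompose wrap/1: cons(cons(M, 2), cons(wrap(U), M)) = cons(cons(wrap(app(a, U)), Z), cons(U, Q)).
Decompose cons/2: cons(M, 2) = cons(wrap(app(a, U)), Z),  cons(wrap(U), M) = cons(U, Q).
Decompose cons/2: M = wrap(app(a, U)),  2 = Z.
Bind M := wrap(app(a, U)); substituting into the one remaining equation that mentions M gives: cons(wrap(U), wrap(app(a, U))) = cons(U, Q).
Bind Z := 2; no other remaining equation mentions Z.
Decompose cons/2: wrap(U) = U,  wrap(app(a, U)) = Q.
Occurs check fails: U occurs in wrap(U); the equation U = wrap(U) has no finite solution.

NO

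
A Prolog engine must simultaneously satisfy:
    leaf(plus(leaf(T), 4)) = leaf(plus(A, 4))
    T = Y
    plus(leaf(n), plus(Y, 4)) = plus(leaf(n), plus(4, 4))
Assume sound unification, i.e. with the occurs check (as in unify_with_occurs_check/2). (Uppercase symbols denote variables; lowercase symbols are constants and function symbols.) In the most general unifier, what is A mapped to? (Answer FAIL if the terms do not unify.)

Decompose leaf/1: plus(leaf(T), 4) = plus(A, 4).
Decompose plus/2: leaf(T) = A,  4 = 4.
Bind A := leaf(T); no other remaining equation mentions A.
Delete trivial equation 4 = 4.
Bind T := Y; no other remaining equation mentions T. Substituting into the earlier binding gives A := leaf(Y).
Decompose plus/2: leaf(n) = leaf(n),  plus(Y, 4) = plus(4, 4).
Delete trivial equation leaf(n) = leaf(n).
Decompose plus/2: Y = 4,  4 = 4.
Bind Y := 4; no other remaining equation mentions Y. Substituting into the earlier bindings gives A := leaf(4), T := 4.
Delete trivial equation 4 = 4.
MGU = { A ↦ leaf(4), T ↦ 4, Y ↦ 4 }, so A ↦ leaf(4).

leaf(4)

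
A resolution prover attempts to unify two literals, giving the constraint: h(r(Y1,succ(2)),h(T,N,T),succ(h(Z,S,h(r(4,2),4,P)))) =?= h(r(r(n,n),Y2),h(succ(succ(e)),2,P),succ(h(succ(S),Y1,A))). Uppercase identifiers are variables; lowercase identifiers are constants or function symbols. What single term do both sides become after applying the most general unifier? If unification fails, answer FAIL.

h(r(r(n,n),succ(2)),h(succ(succ(e)),2,succ(succ(e))),succ(h(succ(r(n,n)),r(n,n),h(r(4,2),4,succ(succ(e))))))

Decompose h/3: r(Y1,succ(2)) =?= r(r(n,n),Y2),  h(T,N,T) =?= h(succ(succ(e)),2,P),  succ(h(Z,S,h(r(4,2),4,P))) =?= succ(h(succ(S),Y1,A)).
Decompose r/2: Y1 =?= r(n,n),  succ(2) =?= Y2.
Bind Y1 := r(n,n); substituting into the one remaining equation that mentions Y1 gives: succ(h(Z,S,h(r(4,2),4,P))) =?= succ(h(succ(S),r(n,n),A)).
Bind Y2 := succ(2); no other remaining equation mentions Y2.
Decompose h/3: T =?= succ(succ(e)),  N =?= 2,  T =?= P.
Bind T := succ(succ(e)); substituting into the one remaining equation that mentions T gives: succ(succ(e)) =?= P.
Bind N := 2; no other remaining equation mentions N.
Bind P := succ(succ(e)); substituting into the remaining equation gives: succ(h(Z,S,h(r(4,2),4,succ(succ(e))))) =?= succ(h(succ(S),r(n,n),A)).
Decompose succ/1: h(Z,S,h(r(4,2),4,succ(succ(e)))) =?= h(succ(S),r(n,n),A).
Decompose h/3: Z =?= succ(S),  S =?= r(n,n),  h(r(4,2),4,succ(succ(e))) =?= A.
Bind Z := succ(S); no other remaining equation mentions Z.
Bind S := r(n,n); no other remaining equation mentions S. Substituting into the earlier binding gives Z := succ(r(n,n)).
Bind A := h(r(4,2),4,succ(succ(e))).
Applying the MGU to either side gives h(r(r(n,n),succ(2)),h(succ(succ(e)),2,succ(succ(e))),succ(h(succ(r(n,n)),r(n,n),h(r(4,2),4,succ(succ(e)))))).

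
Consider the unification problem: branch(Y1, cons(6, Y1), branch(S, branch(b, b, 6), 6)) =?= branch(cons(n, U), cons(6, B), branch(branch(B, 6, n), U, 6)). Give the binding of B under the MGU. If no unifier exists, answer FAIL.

Decompose branch/3: Y1 =?= cons(n, U),  cons(6, Y1) =?= cons(6, B),  branch(S, branch(b, b, 6), 6) =?= branch(branch(B, 6, n), U, 6).
Bind Y1 := cons(n, U); substituting into the one remaining equation that mentions Y1 gives: cons(6, cons(n, U)) =?= cons(6, B).
Decompose cons/2: 6 =?= 6,  cons(n, U) =?= B.
Delete trivial equation 6 =?= 6.
Bind B := cons(n, U); substituting into the remaining equation gives: branch(S, branch(b, b, 6), 6) =?= branch(branch(cons(n, U), 6, n), U, 6).
Decompose branch/3: S =?= branch(cons(n, U), 6, n),  branch(b, b, 6) =?= U,  6 =?= 6.
Bind S := branch(cons(n, U), 6, n); no other remaining equation mentions S.
Bind U := branch(b, b, 6); no other remaining equation mentions U. Substituting into the earlier bindings gives Y1 := cons(n, branch(b, b, 6)), B := cons(n, branch(b, b, 6)), S := branch(cons(n, branch(b, b, 6)), 6, n).
Delete trivial equation 6 =?= 6.
MGU = { Y1 ↦ cons(n, branch(b, b, 6)), B ↦ cons(n, branch(b, b, 6)), S ↦ branch(cons(n, branch(b, b, 6)), 6, n), U ↦ branch(b, b, 6) }, so B ↦ cons(n, branch(b, b, 6)).

cons(n, branch(b, b, 6))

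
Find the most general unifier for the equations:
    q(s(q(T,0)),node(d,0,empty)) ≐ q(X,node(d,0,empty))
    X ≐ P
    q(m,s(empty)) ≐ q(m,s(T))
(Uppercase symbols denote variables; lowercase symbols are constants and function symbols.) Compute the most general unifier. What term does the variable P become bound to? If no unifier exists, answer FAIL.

s(q(empty,0))

Decompose q/2: s(q(T,0)) ≐ X,  node(d,0,empty) ≐ node(d,0,empty).
Bind X := s(q(T,0)); substituting into the one remaining equation that mentions X gives: s(q(T,0)) ≐ P.
Delete trivial equation node(d,0,empty) ≐ node(d,0,empty).
Bind P := s(q(T,0)); no other remaining equation mentions P.
Decompose q/2: m ≐ m,  s(empty) ≐ s(T).
Delete trivial equation m ≐ m.
Decompose s/1: empty ≐ T.
Bind T := empty. Substituting into the earlier bindings gives X := s(q(empty,0)), P := s(q(empty,0)).
MGU = { X := s(q(empty,0)), P := s(q(empty,0)), T := empty }, so P := s(q(empty,0)).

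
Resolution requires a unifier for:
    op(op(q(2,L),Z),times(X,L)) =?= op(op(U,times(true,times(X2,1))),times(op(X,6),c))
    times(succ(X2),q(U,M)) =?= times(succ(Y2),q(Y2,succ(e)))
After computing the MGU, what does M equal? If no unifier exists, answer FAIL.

Decompose op/2: op(q(2,L),Z) =?= op(U,times(true,times(X2,1))),  times(X,L) =?= times(op(X,6),c).
Decompose op/2: q(2,L) =?= U,  Z =?= times(true,times(X2,1)).
Bind U := q(2,L); substituting into the one remaining equation that mentions U gives: times(succ(X2),q(q(2,L),M)) =?= times(succ(Y2),q(Y2,succ(e))).
Bind Z := times(true,times(X2,1)); no other remaining equation mentions Z.
Decompose times/2: X =?= op(X,6),  L =?= c.
Occurs check fails: X occurs in op(X,6); the equation X =?= op(X,6) has no finite solution.

FAIL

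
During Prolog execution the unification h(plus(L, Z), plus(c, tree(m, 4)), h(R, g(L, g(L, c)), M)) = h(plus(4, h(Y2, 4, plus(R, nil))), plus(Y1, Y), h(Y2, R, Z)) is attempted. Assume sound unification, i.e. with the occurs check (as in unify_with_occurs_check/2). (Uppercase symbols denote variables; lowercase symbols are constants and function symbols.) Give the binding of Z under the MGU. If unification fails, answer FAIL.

h(g(4, g(4, c)), 4, plus(g(4, g(4, c)), nil))

Decompose h/3: plus(L, Z) = plus(4, h(Y2, 4, plus(R, nil))),  plus(c, tree(m, 4)) = plus(Y1, Y),  h(R, g(L, g(L, c)), M) = h(Y2, R, Z).
Decompose plus/2: L = 4,  Z = h(Y2, 4, plus(R, nil)).
Bind L := 4; substituting into the one remaining equation that mentions L gives: h(R, g(4, g(4, c)), M) = h(Y2, R, Z).
Bind Z := h(Y2, 4, plus(R, nil)); substituting into the one remaining equation that mentions Z gives: h(R, g(4, g(4, c)), M) = h(Y2, R, h(Y2, 4, plus(R, nil))).
Decompose plus/2: c = Y1,  tree(m, 4) = Y.
Bind Y1 := c; no other remaining equation mentions Y1.
Bind Y := tree(m, 4); no other remaining equation mentions Y.
Decompose h/3: R = Y2,  g(4, g(4, c)) = R,  M = h(Y2, 4, plus(R, nil)).
Bind R := Y2; substituting into the remaining equations gives: g(4, g(4, c)) = Y2,  M = h(Y2, 4, plus(Y2, nil)). Substituting into the earlier binding gives Z := h(Y2, 4, plus(Y2, nil)).
Bind Y2 := g(4, g(4, c)); substituting into the remaining equation gives: M = h(g(4, g(4, c)), 4, plus(g(4, g(4, c)), nil)). Substituting into the earlier bindings gives Z := h(g(4, g(4, c)), 4, plus(g(4, g(4, c)), nil)), R := g(4, g(4, c)).
Bind M := h(g(4, g(4, c)), 4, plus(g(4, g(4, c)), nil)).
MGU = { L -> 4, Z -> h(g(4, g(4, c)), 4, plus(g(4, g(4, c)), nil)), Y1 -> c, Y -> tree(m, 4), R -> g(4, g(4, c)), Y2 -> g(4, g(4, c)), M -> h(g(4, g(4, c)), 4, plus(g(4, g(4, c)), nil)) }, so Z -> h(g(4, g(4, c)), 4, plus(g(4, g(4, c)), nil)).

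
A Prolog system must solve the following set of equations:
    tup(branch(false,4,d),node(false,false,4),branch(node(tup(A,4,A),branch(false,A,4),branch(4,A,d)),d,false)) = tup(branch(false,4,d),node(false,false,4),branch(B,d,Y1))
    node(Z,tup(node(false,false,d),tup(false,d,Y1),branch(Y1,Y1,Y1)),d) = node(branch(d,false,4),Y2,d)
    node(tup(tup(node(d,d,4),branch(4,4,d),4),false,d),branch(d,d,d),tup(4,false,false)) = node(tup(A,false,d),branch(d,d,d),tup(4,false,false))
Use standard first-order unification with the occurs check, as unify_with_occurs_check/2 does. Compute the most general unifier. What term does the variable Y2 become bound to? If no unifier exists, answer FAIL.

tup(node(false,false,d),tup(false,d,false),branch(false,false,false))

Decompose tup/3: branch(false,4,d) = branch(false,4,d),  node(false,false,4) = node(false,false,4),  branch(node(tup(A,4,A),branch(false,A,4),branch(4,A,d)),d,false) = branch(B,d,Y1).
Delete trivial equation branch(false,4,d) = branch(false,4,d).
Delete trivial equation node(false,false,4) = node(false,false,4).
Decompose branch/3: node(tup(A,4,A),branch(false,A,4),branch(4,A,d)) = B,  d = d,  false = Y1.
Bind B := node(tup(A,4,A),branch(false,A,4),branch(4,A,d)); no other remaining equation mentions B.
Delete trivial equation d = d.
Bind Y1 := false; substituting into the one remaining equation that mentions Y1 gives: node(Z,tup(node(false,false,d),tup(false,d,false),branch(false,false,false)),d) = node(branch(d,false,4),Y2,d).
Decompose node/3: Z = branch(d,false,4),  tup(node(false,false,d),tup(false,d,false),branch(false,false,false)) = Y2,  d = d.
Bind Z := branch(d,false,4); no other remaining equation mentions Z.
Bind Y2 := tup(node(false,false,d),tup(false,d,false),branch(false,false,false)); no other remaining equation mentions Y2.
Delete trivial equation d = d.
Decompose node/3: tup(tup(node(d,d,4),branch(4,4,d),4),false,d) = tup(A,false,d),  branch(d,d,d) = branch(d,d,d),  tup(4,false,false) = tup(4,false,false).
Decompose tup/3: tup(node(d,d,4),branch(4,4,d),4) = A,  false = false,  d = d.
Bind A := tup(node(d,d,4),branch(4,4,d),4); no other remaining equation mentions A. Substituting into the earlier binding gives B := node(tup(tup(node(d,d,4),branch(4,4,d),4),4,tup(node(d,d,4),branch(4,4,d),4)),branch(false,tup(node(d,d,4),branch(4,4,d),4),4),branch(4,tup(node(d,d,4),branch(4,4,d),4),d)).
Delete trivial equation false = false.
Delete trivial equation d = d.
Delete trivial equation branch(d,d,d) = branch(d,d,d).
Delete trivial equation tup(4,false,false) = tup(4,false,false).
MGU = { B -> node(tup(tup(node(d,d,4),branch(4,4,d),4),4,tup(node(d,d,4),branch(4,4,d),4)),branch(false,tup(node(d,d,4),branch(4,4,d),4),4),branch(4,tup(node(d,d,4),branch(4,4,d),4),d)), Y1 -> false, Z -> branch(d,false,4), Y2 -> tup(node(false,false,d),tup(false,d,false),branch(false,false,false)), A -> tup(node(d,d,4),branch(4,4,d),4) }, so Y2 -> tup(node(false,false,d),tup(false,d,false),branch(false,false,false)).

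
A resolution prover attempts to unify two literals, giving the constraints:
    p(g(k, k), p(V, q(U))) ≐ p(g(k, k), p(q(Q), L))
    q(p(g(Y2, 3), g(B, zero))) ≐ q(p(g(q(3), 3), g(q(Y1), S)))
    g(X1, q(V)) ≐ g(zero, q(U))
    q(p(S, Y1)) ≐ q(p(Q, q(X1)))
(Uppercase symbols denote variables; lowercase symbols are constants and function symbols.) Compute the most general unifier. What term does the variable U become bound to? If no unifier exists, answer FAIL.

Decompose p/2: g(k, k) ≐ g(k, k),  p(V, q(U)) ≐ p(q(Q), L).
Delete trivial equation g(k, k) ≐ g(k, k).
Decompose p/2: V ≐ q(Q),  q(U) ≐ L.
Bind V := q(Q); substituting into the one remaining equation that mentions V gives: g(X1, q(q(Q))) ≐ g(zero, q(U)).
Bind L := q(U); no other remaining equation mentions L.
Decompose q/1: p(g(Y2, 3), g(B, zero)) ≐ p(g(q(3), 3), g(q(Y1), S)).
Decompose p/2: g(Y2, 3) ≐ g(q(3), 3),  g(B, zero) ≐ g(q(Y1), S).
Decompose g/2: Y2 ≐ q(3),  3 ≐ 3.
Bind Y2 := q(3); no other remaining equation mentions Y2.
Delete trivial equation 3 ≐ 3.
Decompose g/2: B ≐ q(Y1),  zero ≐ S.
Bind B := q(Y1); no other remaining equation mentions B.
Bind S := zero; substituting into the one remaining equation that mentions S gives: q(p(zero, Y1)) ≐ q(p(Q, q(X1))).
Decompose g/2: X1 ≐ zero,  q(q(Q)) ≐ q(U).
Bind X1 := zero; substituting into the one remaining equation that mentions X1 gives: q(p(zero, Y1)) ≐ q(p(Q, q(zero))).
Decompose q/1: q(Q) ≐ U.
Bind U := q(Q); no other remaining equation mentions U. Substituting into the earlier binding gives L := q(q(Q)).
Decompose q/1: p(zero, Y1) ≐ p(Q, q(zero)).
Decompose p/2: zero ≐ Q,  Y1 ≐ q(zero).
Bind Q := zero; no other remaining equation mentions Q. Substituting into the earlier bindings gives V := q(zero), L := q(q(zero)), U := q(zero).
Bind Y1 := q(zero). Substituting into the earlier binding gives B := q(q(zero)).
MGU = { V := q(zero), L := q(q(zero)), Y2 := q(3), B := q(q(zero)), S := zero, X1 := zero, U := q(zero), Q := zero, Y1 := q(zero) }, so U := q(zero).

q(zero)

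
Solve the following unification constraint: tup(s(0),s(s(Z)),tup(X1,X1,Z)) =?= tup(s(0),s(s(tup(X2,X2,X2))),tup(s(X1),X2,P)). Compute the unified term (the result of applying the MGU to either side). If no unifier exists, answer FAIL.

Decompose tup/3: s(0) =?= s(0),  s(s(Z)) =?= s(s(tup(X2,X2,X2))),  tup(X1,X1,Z) =?= tup(s(X1),X2,P).
Delete trivial equation s(0) =?= s(0).
Decompose s/1: s(Z) =?= s(tup(X2,X2,X2)).
Decompose s/1: Z =?= tup(X2,X2,X2).
Bind Z := tup(X2,X2,X2); substituting into the remaining equation gives: tup(X1,X1,tup(X2,X2,X2)) =?= tup(s(X1),X2,P).
Decompose tup/3: X1 =?= s(X1),  X1 =?= X2,  tup(X2,X2,X2) =?= P.
Occurs check fails: X1 occurs in s(X1); the equation X1 =?= s(X1) has no finite solution.

FAIL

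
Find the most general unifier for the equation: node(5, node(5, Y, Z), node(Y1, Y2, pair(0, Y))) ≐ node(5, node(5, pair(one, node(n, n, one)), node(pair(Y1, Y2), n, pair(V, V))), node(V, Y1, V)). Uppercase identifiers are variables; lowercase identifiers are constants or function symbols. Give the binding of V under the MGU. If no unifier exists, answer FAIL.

pair(0, pair(one, node(n, n, one)))

Decompose node/3: 5 ≐ 5,  node(5, Y, Z) ≐ node(5, pair(one, node(n, n, one)), node(pair(Y1, Y2), n, pair(V, V))),  node(Y1, Y2, pair(0, Y)) ≐ node(V, Y1, V).
Delete trivial equation 5 ≐ 5.
Decompose node/3: 5 ≐ 5,  Y ≐ pair(one, node(n, n, one)),  Z ≐ node(pair(Y1, Y2), n, pair(V, V)).
Delete trivial equation 5 ≐ 5.
Bind Y := pair(one, node(n, n, one)); substituting into the one remaining equation that mentions Y gives: node(Y1, Y2, pair(0, pair(one, node(n, n, one)))) ≐ node(V, Y1, V).
Bind Z := node(pair(Y1, Y2), n, pair(V, V)); no other remaining equation mentions Z.
Decompose node/3: Y1 ≐ V,  Y2 ≐ Y1,  pair(0, pair(one, node(n, n, one))) ≐ V.
Bind Y1 := V; substituting into the one remaining equation that mentions Y1 gives: Y2 ≐ V. Substituting into the earlier binding gives Z := node(pair(V, Y2), n, pair(V, V)).
Bind Y2 := V; no other remaining equation mentions Y2. Substituting into the earlier binding gives Z := node(pair(V, V), n, pair(V, V)).
Bind V := pair(0, pair(one, node(n, n, one))). Substituting into the earlier bindings gives Z := node(pair(pair(0, pair(one, node(n, n, one))), pair(0, pair(one, node(n, n, one)))), n, pair(pair(0, pair(one, node(n, n, one))), pair(0, pair(one, node(n, n, one))))), Y1 := pair(0, pair(one, node(n, n, one))), Y2 := pair(0, pair(one, node(n, n, one))).
MGU = { Y := pair(one, node(n, n, one)), Z := node(pair(pair(0, pair(one, node(n, n, one))), pair(0, pair(one, node(n, n, one)))), n, pair(pair(0, pair(one, node(n, n, one))), pair(0, pair(one, node(n, n, one))))), Y1 := pair(0, pair(one, node(n, n, one))), Y2 := pair(0, pair(one, node(n, n, one))), V := pair(0, pair(one, node(n, n, one))) }, so V := pair(0, pair(one, node(n, n, one))).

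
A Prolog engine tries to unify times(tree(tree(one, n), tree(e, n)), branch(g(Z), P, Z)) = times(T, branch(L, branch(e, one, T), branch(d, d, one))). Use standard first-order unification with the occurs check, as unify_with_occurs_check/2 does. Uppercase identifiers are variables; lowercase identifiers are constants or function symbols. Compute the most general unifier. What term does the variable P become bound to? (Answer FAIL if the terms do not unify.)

branch(e, one, tree(tree(one, n), tree(e, n)))

Decompose times/2: tree(tree(one, n), tree(e, n)) = T,  branch(g(Z), P, Z) = branch(L, branch(e, one, T), branch(d, d, one)).
Bind T := tree(tree(one, n), tree(e, n)); substituting into the remaining equation gives: branch(g(Z), P, Z) = branch(L, branch(e, one, tree(tree(one, n), tree(e, n))), branch(d, d, one)).
Decompose branch/3: g(Z) = L,  P = branch(e, one, tree(tree(one, n), tree(e, n))),  Z = branch(d, d, one).
Bind L := g(Z); no other remaining equation mentions L.
Bind P := branch(e, one, tree(tree(one, n), tree(e, n))); no other remaining equation mentions P.
Bind Z := branch(d, d, one). Substituting into the earlier binding gives L := g(branch(d, d, one)).
MGU = { T = tree(tree(one, n), tree(e, n)), L = g(branch(d, d, one)), P = branch(e, one, tree(tree(one, n), tree(e, n))), Z = branch(d, d, one) }, so P = branch(e, one, tree(tree(one, n), tree(e, n))).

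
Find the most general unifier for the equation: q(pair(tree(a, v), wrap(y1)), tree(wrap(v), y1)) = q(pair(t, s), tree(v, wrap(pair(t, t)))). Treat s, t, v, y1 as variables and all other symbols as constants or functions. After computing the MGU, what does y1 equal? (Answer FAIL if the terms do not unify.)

FAIL

Decompose q/2: pair(tree(a, v), wrap(y1)) = pair(t, s),  tree(wrap(v), y1) = tree(v, wrap(pair(t, t))).
Decompose pair/2: tree(a, v) = t,  wrap(y1) = s.
Bind t := tree(a, v); substituting into the one remaining equation that mentions t gives: tree(wrap(v), y1) = tree(v, wrap(pair(tree(a, v), tree(a, v)))).
Bind s := wrap(y1); no other remaining equation mentions s.
Decompose tree/2: wrap(v) = v,  y1 = wrap(pair(tree(a, v), tree(a, v))).
Occurs check fails: v occurs in wrap(v); the equation v = wrap(v) has no finite solution.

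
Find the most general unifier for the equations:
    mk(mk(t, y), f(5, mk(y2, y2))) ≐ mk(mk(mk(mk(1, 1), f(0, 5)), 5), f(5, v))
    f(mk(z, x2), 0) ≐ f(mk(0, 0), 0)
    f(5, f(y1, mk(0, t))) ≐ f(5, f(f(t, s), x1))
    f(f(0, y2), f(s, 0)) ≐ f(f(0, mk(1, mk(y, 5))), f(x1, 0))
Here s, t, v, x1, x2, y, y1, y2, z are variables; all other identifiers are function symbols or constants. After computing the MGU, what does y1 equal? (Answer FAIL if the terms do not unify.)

f(mk(mk(1, 1), f(0, 5)), mk(0, mk(mk(1, 1), f(0, 5))))

Decompose mk/2: mk(t, y) ≐ mk(mk(mk(1, 1), f(0, 5)), 5),  f(5, mk(y2, y2)) ≐ f(5, v).
Decompose mk/2: t ≐ mk(mk(1, 1), f(0, 5)),  y ≐ 5.
Bind t := mk(mk(1, 1), f(0, 5)); substituting into the one remaining equation that mentions t gives: f(5, f(y1, mk(0, mk(mk(1, 1), f(0, 5))))) ≐ f(5, f(f(mk(mk(1, 1), f(0, 5)), s), x1)).
Bind y := 5; substituting into the one remaining equation that mentions y gives: f(f(0, y2), f(s, 0)) ≐ f(f(0, mk(1, mk(5, 5))), f(x1, 0)).
Decompose f/2: 5 ≐ 5,  mk(y2, y2) ≐ v.
Delete trivial equation 5 ≐ 5.
Bind v := mk(y2, y2); no other remaining equation mentions v.
Decompose f/2: mk(z, x2) ≐ mk(0, 0),  0 ≐ 0.
Decompose mk/2: z ≐ 0,  x2 ≐ 0.
Bind z := 0; no other remaining equation mentions z.
Bind x2 := 0; no other remaining equation mentions x2.
Delete trivial equation 0 ≐ 0.
Decompose f/2: 5 ≐ 5,  f(y1, mk(0, mk(mk(1, 1), f(0, 5)))) ≐ f(f(mk(mk(1, 1), f(0, 5)), s), x1).
Delete trivial equation 5 ≐ 5.
Decompose f/2: y1 ≐ f(mk(mk(1, 1), f(0, 5)), s),  mk(0, mk(mk(1, 1), f(0, 5))) ≐ x1.
Bind y1 := f(mk(mk(1, 1), f(0, 5)), s); no other remaining equation mentions y1.
Bind x1 := mk(0, mk(mk(1, 1), f(0, 5))); substituting into the remaining equation gives: f(f(0, y2), f(s, 0)) ≐ f(f(0, mk(1, mk(5, 5))), f(mk(0, mk(mk(1, 1), f(0, 5))), 0)).
Decompose f/2: f(0, y2) ≐ f(0, mk(1, mk(5, 5))),  f(s, 0) ≐ f(mk(0, mk(mk(1, 1), f(0, 5))), 0).
Decompose f/2: 0 ≐ 0,  y2 ≐ mk(1, mk(5, 5)).
Delete trivial equation 0 ≐ 0.
Bind y2 := mk(1, mk(5, 5)); no other remaining equation mentions y2. Substituting into the earlier binding gives v := mk(mk(1, mk(5, 5)), mk(1, mk(5, 5))).
Decompose f/2: s ≐ mk(0, mk(mk(1, 1), f(0, 5))),  0 ≐ 0.
Bind s := mk(0, mk(mk(1, 1), f(0, 5))); no other remaining equation mentions s. Substituting into the earlier binding gives y1 := f(mk(mk(1, 1), f(0, 5)), mk(0, mk(mk(1, 1), f(0, 5)))).
Delete trivial equation 0 ≐ 0.
MGU = { t ↦ mk(mk(1, 1), f(0, 5)), y ↦ 5, v ↦ mk(mk(1, mk(5, 5)), mk(1, mk(5, 5))), z ↦ 0, x2 ↦ 0, y1 ↦ f(mk(mk(1, 1), f(0, 5)), mk(0, mk(mk(1, 1), f(0, 5)))), x1 ↦ mk(0, mk(mk(1, 1), f(0, 5))), y2 ↦ mk(1, mk(5, 5)), s ↦ mk(0, mk(mk(1, 1), f(0, 5))) }, so y1 ↦ f(mk(mk(1, 1), f(0, 5)), mk(0, mk(mk(1, 1), f(0, 5)))).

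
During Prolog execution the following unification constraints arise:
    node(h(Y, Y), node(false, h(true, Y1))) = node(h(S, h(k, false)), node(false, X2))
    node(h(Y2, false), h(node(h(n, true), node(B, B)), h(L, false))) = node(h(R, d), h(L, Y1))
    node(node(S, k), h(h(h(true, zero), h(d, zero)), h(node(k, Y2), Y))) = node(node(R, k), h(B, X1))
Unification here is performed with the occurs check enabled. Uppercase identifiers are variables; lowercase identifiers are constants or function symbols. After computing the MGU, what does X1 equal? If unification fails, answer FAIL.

FAIL

Decompose node/2: h(Y, Y) = h(S, h(k, false)),  node(false, h(true, Y1)) = node(false, X2).
Decompose h/2: Y = S,  Y = h(k, false).
Bind Y := S; substituting into the 2 remaining equations that mention Y gives: S = h(k, false),  node(node(S, k), h(h(h(true, zero), h(d, zero)), h(node(k, Y2), S))) = node(node(R, k), h(B, X1)).
Bind S := h(k, false); substituting into the one remaining equation that mentions S gives: node(node(h(k, false), k), h(h(h(true, zero), h(d, zero)), h(node(k, Y2), h(k, false)))) = node(node(R, k), h(B, X1)). Substituting into the earlier binding gives Y := h(k, false).
Decompose node/2: false = false,  h(true, Y1) = X2.
Delete trivial equation false = false.
Bind X2 := h(true, Y1); no other remaining equation mentions X2.
Decompose node/2: h(Y2, false) = h(R, d),  h(node(h(n, true), node(B, B)), h(L, false)) = h(L, Y1).
Decompose h/2: Y2 = R,  false = d.
Bind Y2 := R; substituting into the one remaining equation that mentions Y2 gives: node(node(h(k, false), k), h(h(h(true, zero), h(d, zero)), h(node(k, R), h(k, false)))) = node(node(R, k), h(B, X1)).
Clash: constants false and d differ; no unifier exists.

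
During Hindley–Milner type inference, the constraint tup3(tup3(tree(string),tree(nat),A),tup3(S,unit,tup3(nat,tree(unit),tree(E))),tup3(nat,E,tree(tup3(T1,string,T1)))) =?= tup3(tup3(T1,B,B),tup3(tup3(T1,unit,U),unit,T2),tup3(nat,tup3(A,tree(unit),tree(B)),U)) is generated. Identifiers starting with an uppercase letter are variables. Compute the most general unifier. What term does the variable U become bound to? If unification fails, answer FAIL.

tree(tup3(tree(string),string,tree(string)))

Decompose tup3/3: tup3(tree(string),tree(nat),A) =?= tup3(T1,B,B),  tup3(S,unit,tup3(nat,tree(unit),tree(E))) =?= tup3(tup3(T1,unit,U),unit,T2),  tup3(nat,E,tree(tup3(T1,string,T1))) =?= tup3(nat,tup3(A,tree(unit),tree(B)),U).
Decompose tup3/3: tree(string) =?= T1,  tree(nat) =?= B,  A =?= B.
Bind T1 := tree(string); substituting into the 2 remaining equations that mention T1 gives: tup3(S,unit,tup3(nat,tree(unit),tree(E))) =?= tup3(tup3(tree(string),unit,U),unit,T2),  tup3(nat,E,tree(tup3(tree(string),string,tree(string)))) =?= tup3(nat,tup3(A,tree(unit),tree(B)),U).
Bind B := tree(nat); substituting into the 2 remaining equations that mention B gives: A =?= tree(nat),  tup3(nat,E,tree(tup3(tree(string),string,tree(string)))) =?= tup3(nat,tup3(A,tree(unit),tree(tree(nat))),U).
Bind A := tree(nat); substituting into the one remaining equation that mentions A gives: tup3(nat,E,tree(tup3(tree(string),string,tree(string)))) =?= tup3(nat,tup3(tree(nat),tree(unit),tree(tree(nat))),U).
Decompose tup3/3: S =?= tup3(tree(string),unit,U),  unit =?= unit,  tup3(nat,tree(unit),tree(E)) =?= T2.
Bind S := tup3(tree(string),unit,U); no other remaining equation mentions S.
Delete trivial equation unit =?= unit.
Bind T2 := tup3(nat,tree(unit),tree(E)); no other remaining equation mentions T2.
Decompose tup3/3: nat =?= nat,  E =?= tup3(tree(nat),tree(unit),tree(tree(nat))),  tree(tup3(tree(string),string,tree(string))) =?= U.
Delete trivial equation nat =?= nat.
Bind E := tup3(tree(nat),tree(unit),tree(tree(nat))); no other remaining equation mentions E. Substituting into the earlier binding gives T2 := tup3(nat,tree(unit),tree(tup3(tree(nat),tree(unit),tree(tree(nat))))).
Bind U := tree(tup3(tree(string),string,tree(string))). Substituting into the earlier binding gives S := tup3(tree(string),unit,tree(tup3(tree(string),string,tree(string)))).
MGU = { T1 := tree(string), B := tree(nat), A := tree(nat), S := tup3(tree(string),unit,tree(tup3(tree(string),string,tree(string)))), T2 := tup3(nat,tree(unit),tree(tup3(tree(nat),tree(unit),tree(tree(nat))))), E := tup3(tree(nat),tree(unit),tree(tree(nat))), U := tree(tup3(tree(string),string,tree(string))) }, so U := tree(tup3(tree(string),string,tree(string))).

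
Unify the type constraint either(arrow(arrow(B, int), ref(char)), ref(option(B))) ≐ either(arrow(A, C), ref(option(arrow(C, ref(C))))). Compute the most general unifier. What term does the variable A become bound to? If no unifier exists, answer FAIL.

Decompose either/2: arrow(arrow(B, int), ref(char)) ≐ arrow(A, C),  ref(option(B)) ≐ ref(option(arrow(C, ref(C)))).
Decompose arrow/2: arrow(B, int) ≐ A,  ref(char) ≐ C.
Bind A := arrow(B, int); no other remaining equation mentions A.
Bind C := ref(char); substituting into the remaining equation gives: ref(option(B)) ≐ ref(option(arrow(ref(char), ref(ref(char))))).
Decompose ref/1: option(B) ≐ option(arrow(ref(char), ref(ref(char)))).
Decompose option/1: B ≐ arrow(ref(char), ref(ref(char))).
Bind B := arrow(ref(char), ref(ref(char))). Substituting into the earlier binding gives A := arrow(arrow(ref(char), ref(ref(char))), int).
MGU = { A -> arrow(arrow(ref(char), ref(ref(char))), int), C -> ref(char), B -> arrow(ref(char), ref(ref(char))) }, so A -> arrow(arrow(ref(char), ref(ref(char))), int).

arrow(arrow(ref(char), ref(ref(char))), int)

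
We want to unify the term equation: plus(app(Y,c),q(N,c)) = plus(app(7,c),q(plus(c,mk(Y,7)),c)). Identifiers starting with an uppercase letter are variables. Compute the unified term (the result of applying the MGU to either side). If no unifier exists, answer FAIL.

Decompose plus/2: app(Y,c) = app(7,c),  q(N,c) = q(plus(c,mk(Y,7)),c).
Decompose app/2: Y = 7,  c = c.
Bind Y := 7; substituting into the one remaining equation that mentions Y gives: q(N,c) = q(plus(c,mk(7,7)),c).
Delete trivial equation c = c.
Decompose q/2: N = plus(c,mk(7,7)),  c = c.
Bind N := plus(c,mk(7,7)); no other remaining equation mentions N.
Delete trivial equation c = c.
Applying the MGU to either side gives plus(app(7,c),q(plus(c,mk(7,7)),c)).

plus(app(7,c),q(plus(c,mk(7,7)),c))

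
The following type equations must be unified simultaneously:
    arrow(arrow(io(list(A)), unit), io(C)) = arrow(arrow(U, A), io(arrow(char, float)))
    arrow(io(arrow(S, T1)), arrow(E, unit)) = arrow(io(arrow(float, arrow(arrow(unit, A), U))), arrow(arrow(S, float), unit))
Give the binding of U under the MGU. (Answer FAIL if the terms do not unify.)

io(list(unit))

Decompose arrow/2: arrow(io(list(A)), unit) = arrow(U, A),  io(C) = io(arrow(char, float)).
Decompose arrow/2: io(list(A)) = U,  unit = A.
Bind U := io(list(A)); substituting into the one remaining equation that mentions U gives: arrow(io(arrow(S, T1)), arrow(E, unit)) = arrow(io(arrow(float, arrow(arrow(unit, A), io(list(A))))), arrow(arrow(S, float), unit)).
Bind A := unit; substituting into the one remaining equation that mentions A gives: arrow(io(arrow(S, T1)), arrow(E, unit)) = arrow(io(arrow(float, arrow(arrow(unit, unit), io(list(unit))))), arrow(arrow(S, float), unit)). Substituting into the earlier binding gives U := io(list(unit)).
Decompose io/1: C = arrow(char, float).
Bind C := arrow(char, float); no other remaining equation mentions C.
Decompose arrow/2: io(arrow(S, T1)) = io(arrow(float, arrow(arrow(unit, unit), io(list(unit))))),  arrow(E, unit) = arrow(arrow(S, float), unit).
Decompose io/1: arrow(S, T1) = arrow(float, arrow(arrow(unit, unit), io(list(unit)))).
Decompose arrow/2: S = float,  T1 = arrow(arrow(unit, unit), io(list(unit))).
Bind S := float; substituting into the one remaining equation that mentions S gives: arrow(E, unit) = arrow(arrow(float, float), unit).
Bind T1 := arrow(arrow(unit, unit), io(list(unit))); no other remaining equation mentions T1.
Decompose arrow/2: E = arrow(float, float),  unit = unit.
Bind E := arrow(float, float); no other remaining equation mentions E.
Delete trivial equation unit = unit.
MGU = { U -> io(list(unit)), A -> unit, C -> arrow(char, float), S -> float, T1 -> arrow(arrow(unit, unit), io(list(unit))), E -> arrow(float, float) }, so U -> io(list(unit)).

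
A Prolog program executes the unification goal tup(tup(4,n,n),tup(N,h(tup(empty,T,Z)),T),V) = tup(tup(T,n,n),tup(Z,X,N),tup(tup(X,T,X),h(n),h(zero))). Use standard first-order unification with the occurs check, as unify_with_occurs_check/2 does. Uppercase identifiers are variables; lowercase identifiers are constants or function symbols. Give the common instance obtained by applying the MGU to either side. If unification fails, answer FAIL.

tup(tup(4,n,n),tup(4,h(tup(empty,4,4)),4),tup(tup(h(tup(empty,4,4)),4,h(tup(empty,4,4))),h(n),h(zero)))

Decompose tup/3: tup(4,n,n) = tup(T,n,n),  tup(N,h(tup(empty,T,Z)),T) = tup(Z,X,N),  V = tup(tup(X,T,X),h(n),h(zero)).
Decompose tup/3: 4 = T,  n = n,  n = n.
Bind T := 4; substituting into the 2 remaining equations that mention T gives: tup(N,h(tup(empty,4,Z)),4) = tup(Z,X,N),  V = tup(tup(X,4,X),h(n),h(zero)).
Delete trivial equation n = n.
Delete trivial equation n = n.
Decompose tup/3: N = Z,  h(tup(empty,4,Z)) = X,  4 = N.
Bind N := Z; substituting into the one remaining equation that mentions N gives: 4 = Z.
Bind X := h(tup(empty,4,Z)); substituting into the one remaining equation that mentions X gives: V = tup(tup(h(tup(empty,4,Z)),4,h(tup(empty,4,Z))),h(n),h(zero)).
Bind Z := 4; substituting into the remaining equation gives: V = tup(tup(h(tup(empty,4,4)),4,h(tup(empty,4,4))),h(n),h(zero)). Substituting into the earlier bindings gives N := 4, X := h(tup(empty,4,4)).
Bind V := tup(tup(h(tup(empty,4,4)),4,h(tup(empty,4,4))),h(n),h(zero)).
Applying the MGU to either side gives tup(tup(4,n,n),tup(4,h(tup(empty,4,4)),4),tup(tup(h(tup(empty,4,4)),4,h(tup(empty,4,4))),h(n),h(zero))).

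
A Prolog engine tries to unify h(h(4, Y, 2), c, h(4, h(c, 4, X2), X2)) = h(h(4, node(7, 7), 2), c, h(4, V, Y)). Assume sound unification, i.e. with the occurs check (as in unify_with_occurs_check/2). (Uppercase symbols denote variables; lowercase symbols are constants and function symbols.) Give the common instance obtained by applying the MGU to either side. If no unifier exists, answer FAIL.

h(h(4, node(7, 7), 2), c, h(4, h(c, 4, node(7, 7)), node(7, 7)))

Decompose h/3: h(4, Y, 2) = h(4, node(7, 7), 2),  c = c,  h(4, h(c, 4, X2), X2) = h(4, V, Y).
Decompose h/3: 4 = 4,  Y = node(7, 7),  2 = 2.
Delete trivial equation 4 = 4.
Bind Y := node(7, 7); substituting into the one remaining equation that mentions Y gives: h(4, h(c, 4, X2), X2) = h(4, V, node(7, 7)).
Delete trivial equation 2 = 2.
Delete trivial equation c = c.
Decompose h/3: 4 = 4,  h(c, 4, X2) = V,  X2 = node(7, 7).
Delete trivial equation 4 = 4.
Bind V := h(c, 4, X2); no other remaining equation mentions V.
Bind X2 := node(7, 7). Substituting into the earlier binding gives V := h(c, 4, node(7, 7)).
Applying the MGU to either side gives h(h(4, node(7, 7), 2), c, h(4, h(c, 4, node(7, 7)), node(7, 7))).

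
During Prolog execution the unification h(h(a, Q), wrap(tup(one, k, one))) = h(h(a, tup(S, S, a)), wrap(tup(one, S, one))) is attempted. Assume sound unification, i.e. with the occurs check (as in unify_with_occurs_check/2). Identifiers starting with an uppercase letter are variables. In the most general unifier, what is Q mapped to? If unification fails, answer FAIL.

Decompose h/2: h(a, Q) = h(a, tup(S, S, a)),  wrap(tup(one, k, one)) = wrap(tup(one, S, one)).
Decompose h/2: a = a,  Q = tup(S, S, a).
Delete trivial equation a = a.
Bind Q := tup(S, S, a); no other remaining equation mentions Q.
Decompose wrap/1: tup(one, k, one) = tup(one, S, one).
Decompose tup/3: one = one,  k = S,  one = one.
Delete trivial equation one = one.
Bind S := k; no other remaining equation mentions S. Substituting into the earlier binding gives Q := tup(k, k, a).
Delete trivial equation one = one.
MGU = { Q -> tup(k, k, a), S -> k }, so Q -> tup(k, k, a).

tup(k, k, a)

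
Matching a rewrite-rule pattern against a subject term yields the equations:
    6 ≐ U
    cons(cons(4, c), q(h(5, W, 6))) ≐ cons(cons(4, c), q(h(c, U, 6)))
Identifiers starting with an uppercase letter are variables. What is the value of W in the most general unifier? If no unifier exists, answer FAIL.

FAIL

Bind U := 6; substituting into the remaining equation gives: cons(cons(4, c), q(h(5, W, 6))) ≐ cons(cons(4, c), q(h(c, 6, 6))).
Decompose cons/2: cons(4, c) ≐ cons(4, c),  q(h(5, W, 6)) ≐ q(h(c, 6, 6)).
Delete trivial equation cons(4, c) ≐ cons(4, c).
Decompose q/1: h(5, W, 6) ≐ h(c, 6, 6).
Decompose h/3: 5 ≐ c,  W ≐ 6,  6 ≐ 6.
Clash: constants 5 and c differ; no unifier exists.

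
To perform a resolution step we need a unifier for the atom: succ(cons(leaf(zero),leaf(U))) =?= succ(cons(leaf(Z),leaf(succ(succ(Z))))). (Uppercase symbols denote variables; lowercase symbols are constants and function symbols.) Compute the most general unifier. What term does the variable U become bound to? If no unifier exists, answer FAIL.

Decompose succ/1: cons(leaf(zero),leaf(U)) =?= cons(leaf(Z),leaf(succ(succ(Z)))).
Decompose cons/2: leaf(zero) =?= leaf(Z),  leaf(U) =?= leaf(succ(succ(Z))).
Decompose leaf/1: zero =?= Z.
Bind Z := zero; substituting into the remaining equation gives: leaf(U) =?= leaf(succ(succ(zero))).
Decompose leaf/1: U =?= succ(succ(zero)).
Bind U := succ(succ(zero)).
MGU = { Z ↦ zero, U ↦ succ(succ(zero)) }, so U ↦ succ(succ(zero)).

succ(succ(zero))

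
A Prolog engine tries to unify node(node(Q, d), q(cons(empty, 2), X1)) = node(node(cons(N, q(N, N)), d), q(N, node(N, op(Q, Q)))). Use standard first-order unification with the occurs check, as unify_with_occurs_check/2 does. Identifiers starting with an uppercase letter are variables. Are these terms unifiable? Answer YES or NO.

YES

Decompose node/2: node(Q, d) = node(cons(N, q(N, N)), d),  q(cons(empty, 2), X1) = q(N, node(N, op(Q, Q))).
Decompose node/2: Q = cons(N, q(N, N)),  d = d.
Bind Q := cons(N, q(N, N)); substituting into the one remaining equation that mentions Q gives: q(cons(empty, 2), X1) = q(N, node(N, op(cons(N, q(N, N)), cons(N, q(N, N))))).
Delete trivial equation d = d.
Decompose q/2: cons(empty, 2) = N,  X1 = node(N, op(cons(N, q(N, N)), cons(N, q(N, N)))).
Bind N := cons(empty, 2); substituting into the remaining equation gives: X1 = node(cons(empty, 2), op(cons(cons(empty, 2), q(cons(empty, 2), cons(empty, 2))), cons(cons(empty, 2), q(cons(empty, 2), cons(empty, 2))))). Substituting into the earlier binding gives Q := cons(cons(empty, 2), q(cons(empty, 2), cons(empty, 2))).
Bind X1 := node(cons(empty, 2), op(cons(cons(empty, 2), q(cons(empty, 2), cons(empty, 2))), cons(cons(empty, 2), q(cons(empty, 2), cons(empty, 2))))).
No equations remain and no clash or occurs-check failure arose, so a unifier exists.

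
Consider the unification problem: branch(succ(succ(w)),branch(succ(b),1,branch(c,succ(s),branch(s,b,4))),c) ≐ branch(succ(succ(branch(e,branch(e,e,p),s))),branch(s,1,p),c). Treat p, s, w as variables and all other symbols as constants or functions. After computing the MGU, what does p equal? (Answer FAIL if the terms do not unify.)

Decompose branch/3: succ(succ(w)) ≐ succ(succ(branch(e,branch(e,e,p),s))),  branch(succ(b),1,branch(c,succ(s),branch(s,b,4))) ≐ branch(s,1,p),  c ≐ c.
Decompose succ/1: succ(w) ≐ succ(branch(e,branch(e,e,p),s)).
Decompose succ/1: w ≐ branch(e,branch(e,e,p),s).
Bind w := branch(e,branch(e,e,p),s); no other remaining equation mentions w.
Decompose branch/3: succ(b) ≐ s,  1 ≐ 1,  branch(c,succ(s),branch(s,b,4)) ≐ p.
Bind s := succ(b); substituting into the one remaining equation that mentions s gives: branch(c,succ(succ(b)),branch(succ(b),b,4)) ≐ p. Substituting into the earlier binding gives w := branch(e,branch(e,e,p),succ(b)).
Delete trivial equation 1 ≐ 1.
Bind p := branch(c,succ(succ(b)),branch(succ(b),b,4)); no other remaining equation mentions p. Substituting into the earlier binding gives w := branch(e,branch(e,e,branch(c,succ(succ(b)),branch(succ(b),b,4))),succ(b)).
Delete trivial equation c ≐ c.
MGU = { w := branch(e,branch(e,e,branch(c,succ(succ(b)),branch(succ(b),b,4))),succ(b)), s := succ(b), p := branch(c,succ(succ(b)),branch(succ(b),b,4)) }, so p := branch(c,succ(succ(b)),branch(succ(b),b,4)).

branch(c,succ(succ(b)),branch(succ(b),b,4))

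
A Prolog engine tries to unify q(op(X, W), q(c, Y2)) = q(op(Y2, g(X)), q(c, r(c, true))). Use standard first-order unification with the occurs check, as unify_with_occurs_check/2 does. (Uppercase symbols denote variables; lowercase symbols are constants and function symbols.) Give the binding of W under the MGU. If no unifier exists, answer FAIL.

g(r(c, true))

Decompose q/2: op(X, W) = op(Y2, g(X)),  q(c, Y2) = q(c, r(c, true)).
Decompose op/2: X = Y2,  W = g(X).
Bind X := Y2; substituting into the one remaining equation that mentions X gives: W = g(Y2).
Bind W := g(Y2); no other remaining equation mentions W.
Decompose q/2: c = c,  Y2 = r(c, true).
Delete trivial equation c = c.
Bind Y2 := r(c, true). Substituting into the earlier bindings gives X := r(c, true), W := g(r(c, true)).
MGU = { X = r(c, true), W = g(r(c, true)), Y2 = r(c, true) }, so W = g(r(c, true)).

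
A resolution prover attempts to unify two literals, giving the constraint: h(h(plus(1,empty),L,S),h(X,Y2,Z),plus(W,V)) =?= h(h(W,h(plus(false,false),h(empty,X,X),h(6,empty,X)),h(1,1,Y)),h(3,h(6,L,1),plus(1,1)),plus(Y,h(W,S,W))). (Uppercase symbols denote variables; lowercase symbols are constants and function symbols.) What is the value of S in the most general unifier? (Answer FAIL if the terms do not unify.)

h(1,1,plus(1,empty))

Decompose h/3: h(plus(1,empty),L,S) =?= h(W,h(plus(false,false),h(empty,X,X),h(6,empty,X)),h(1,1,Y)),  h(X,Y2,Z) =?= h(3,h(6,L,1),plus(1,1)),  plus(W,V) =?= plus(Y,h(W,S,W)).
Decompose h/3: plus(1,empty) =?= W,  L =?= h(plus(false,false),h(empty,X,X),h(6,empty,X)),  S =?= h(1,1,Y).
Bind W := plus(1,empty); substituting into the one remaining equation that mentions W gives: plus(plus(1,empty),V) =?= plus(Y,h(plus(1,empty),S,plus(1,empty))).
Bind L := h(plus(false,false),h(empty,X,X),h(6,empty,X)); substituting into the one remaining equation that mentions L gives: h(X,Y2,Z) =?= h(3,h(6,h(plus(false,false),h(empty,X,X),h(6,empty,X)),1),plus(1,1)).
Bind S := h(1,1,Y); substituting into the one remaining equation that mentions S gives: plus(plus(1,empty),V) =?= plus(Y,h(plus(1,empty),h(1,1,Y),plus(1,empty))).
Decompose h/3: X =?= 3,  Y2 =?= h(6,h(plus(false,false),h(empty,X,X),h(6,empty,X)),1),  Z =?= plus(1,1).
Bind X := 3; substituting into the one remaining equation that mentions X gives: Y2 =?= h(6,h(plus(false,false),h(empty,3,3),h(6,empty,3)),1). Substituting into the earlier binding gives L := h(plus(false,false),h(empty,3,3),h(6,empty,3)).
Bind Y2 := h(6,h(plus(false,false),h(empty,3,3),h(6,empty,3)),1); no other remaining equation mentions Y2.
Bind Z := plus(1,1); no other remaining equation mentions Z.
Decompose plus/2: plus(1,empty) =?= Y,  V =?= h(plus(1,empty),h(1,1,Y),plus(1,empty)).
Bind Y := plus(1,empty); substituting into the remaining equation gives: V =?= h(plus(1,empty),h(1,1,plus(1,empty)),plus(1,empty)). Substituting into the earlier binding gives S := h(1,1,plus(1,empty)).
Bind V := h(plus(1,empty),h(1,1,plus(1,empty)),plus(1,empty)).
MGU = { W -> plus(1,empty), L -> h(plus(false,false),h(empty,3,3),h(6,empty,3)), S -> h(1,1,plus(1,empty)), X -> 3, Y2 -> h(6,h(plus(false,false),h(empty,3,3),h(6,empty,3)),1), Z -> plus(1,1), Y -> plus(1,empty), V -> h(plus(1,empty),h(1,1,plus(1,empty)),plus(1,empty)) }, so S -> h(1,1,plus(1,empty)).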